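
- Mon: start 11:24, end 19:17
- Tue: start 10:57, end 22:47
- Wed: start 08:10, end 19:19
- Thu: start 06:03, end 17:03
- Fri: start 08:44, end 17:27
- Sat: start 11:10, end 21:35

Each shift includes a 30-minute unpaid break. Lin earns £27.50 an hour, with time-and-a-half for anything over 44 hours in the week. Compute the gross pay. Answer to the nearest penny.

Mon: 11:24–19:17 = 7 h 53 min; less 30 min break → 7 h 23 min
Tue: 10:57–22:47 = 11 h 50 min; less 30 min break → 11 h 20 min
Wed: 08:10–19:19 = 11 h 9 min; less 30 min break → 10 h 39 min
Thu: 06:03–17:03 = 11 h 0 min; less 30 min break → 10 h 30 min
Fri: 08:44–17:27 = 8 h 43 min; less 30 min break → 8 h 13 min
Sat: 11:10–21:35 = 10 h 25 min; less 30 min break → 9 h 55 min
Total worked: 58 h 0 min = 3480 min.
Regular 44 h 0 min = 2640 min at £27.50/h; overtime 14 h 0 min = 840 min at £41.25/h.
Pay = (2640 × £27.50 + 840 × £41.25) ÷ 60 = £1787.50.

£1787.50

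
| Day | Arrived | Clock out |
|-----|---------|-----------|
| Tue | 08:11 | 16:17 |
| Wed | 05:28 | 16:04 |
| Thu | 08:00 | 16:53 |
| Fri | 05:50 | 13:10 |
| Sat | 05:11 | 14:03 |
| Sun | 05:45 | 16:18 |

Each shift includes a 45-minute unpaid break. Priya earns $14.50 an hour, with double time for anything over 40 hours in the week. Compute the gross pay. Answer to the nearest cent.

Tue: 08:11–16:17 = 8 h 6 min; less 45 min break → 7 h 21 min
Wed: 05:28–16:04 = 10 h 36 min; less 45 min break → 9 h 51 min
Thu: 08:00–16:53 = 8 h 53 min; less 45 min break → 8 h 8 min
Fri: 05:50–13:10 = 7 h 20 min; less 45 min break → 6 h 35 min
Sat: 05:11–14:03 = 8 h 52 min; less 45 min break → 8 h 7 min
Sun: 05:45–16:18 = 10 h 33 min; less 45 min break → 9 h 48 min
Total worked: 49 h 50 min = 2990 min.
Regular 40 h 0 min = 2400 min at $14.50/h; overtime 9 h 50 min = 590 min at $29.00/h.
Pay = (2400 × $14.50 + 590 × $29.00) ÷ 60 = $865.17.

$865.17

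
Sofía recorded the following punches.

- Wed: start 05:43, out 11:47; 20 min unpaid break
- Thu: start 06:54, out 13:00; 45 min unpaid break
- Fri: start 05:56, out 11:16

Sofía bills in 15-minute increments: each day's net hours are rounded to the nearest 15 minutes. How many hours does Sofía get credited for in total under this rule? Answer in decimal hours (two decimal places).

16.25 hours

Wed: 05:43–11:47 = 6 h 4 min − 20 min = 5 h 44 min → rounds to 5 h 45 min
Thu: 06:54–13:00 = 6 h 6 min − 45 min = 5 h 21 min → rounds to 5 h 15 min
Fri: 05:56–11:16 = 5 h 20 min → rounds to 5 h 15 min
Total credited: 16 h 15 min.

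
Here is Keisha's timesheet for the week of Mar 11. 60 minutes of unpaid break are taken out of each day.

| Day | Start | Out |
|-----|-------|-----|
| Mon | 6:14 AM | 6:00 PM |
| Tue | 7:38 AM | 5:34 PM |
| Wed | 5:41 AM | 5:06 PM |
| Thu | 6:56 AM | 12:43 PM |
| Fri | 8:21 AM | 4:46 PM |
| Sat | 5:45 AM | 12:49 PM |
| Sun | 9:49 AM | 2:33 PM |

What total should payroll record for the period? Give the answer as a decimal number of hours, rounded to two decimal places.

Mon: 6:14 AM–6:00 PM = 11 h 46 min; less 60 min break → 10 h 46 min
Tue: 7:38 AM–5:34 PM = 9 h 56 min; less 60 min break → 8 h 56 min
Wed: 5:41 AM–5:06 PM = 11 h 25 min; less 60 min break → 10 h 25 min
Thu: 6:56 AM–12:43 PM = 5 h 47 min; less 60 min break → 4 h 47 min
Fri: 8:21 AM–4:46 PM = 8 h 25 min; less 60 min break → 7 h 25 min
Sat: 5:45 AM–12:49 PM = 7 h 4 min; less 60 min break → 6 h 4 min
Sun: 9:49 AM–2:33 PM = 4 h 44 min; less 60 min break → 3 h 44 min
Total: 10 h 46 min + 8 h 56 min + 10 h 25 min + 4 h 47 min + 7 h 25 min + 6 h 4 min + 3 h 44 min = 52 h 7 min.

52.12 hours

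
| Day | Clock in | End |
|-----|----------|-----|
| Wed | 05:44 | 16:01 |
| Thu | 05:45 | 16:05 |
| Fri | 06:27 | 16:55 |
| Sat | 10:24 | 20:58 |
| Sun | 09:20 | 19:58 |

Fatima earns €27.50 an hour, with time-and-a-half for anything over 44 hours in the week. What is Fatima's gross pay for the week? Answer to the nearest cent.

€1551.69

Wed: 05:44–16:01 = 10 h 17 min
Thu: 05:45–16:05 = 10 h 20 min
Fri: 06:27–16:55 = 10 h 28 min
Sat: 10:24–20:58 = 10 h 34 min
Sun: 09:20–19:58 = 10 h 38 min
Total worked: 52 h 17 min = 3137 min.
Regular 44 h 0 min = 2640 min at €27.50/h; overtime 8 h 17 min = 497 min at €41.25/h.
Pay = (2640 × €27.50 + 497 × €41.25) ÷ 60 = €1551.69.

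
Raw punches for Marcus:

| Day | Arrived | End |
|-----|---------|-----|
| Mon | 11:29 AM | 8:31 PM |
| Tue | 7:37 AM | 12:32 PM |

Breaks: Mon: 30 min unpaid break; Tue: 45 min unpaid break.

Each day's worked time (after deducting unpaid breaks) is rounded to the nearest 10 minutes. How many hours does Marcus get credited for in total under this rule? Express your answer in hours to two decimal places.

12.67 hours

Mon: 11:29 AM–8:31 PM = 9 h 2 min − 30 min = 8 h 32 min → rounds to 8 h 30 min
Tue: 7:37 AM–12:32 PM = 4 h 55 min − 45 min = 4 h 10 min → rounds to 4 h 10 min
Total credited: 12 h 40 min.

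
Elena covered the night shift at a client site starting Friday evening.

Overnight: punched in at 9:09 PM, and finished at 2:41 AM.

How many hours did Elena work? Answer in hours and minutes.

5 h 32 min

Overnight: 9:09 PM → midnight = 2 h 51 min; midnight → 2:41 AM = 2 h 41 min; span 5 h 32 min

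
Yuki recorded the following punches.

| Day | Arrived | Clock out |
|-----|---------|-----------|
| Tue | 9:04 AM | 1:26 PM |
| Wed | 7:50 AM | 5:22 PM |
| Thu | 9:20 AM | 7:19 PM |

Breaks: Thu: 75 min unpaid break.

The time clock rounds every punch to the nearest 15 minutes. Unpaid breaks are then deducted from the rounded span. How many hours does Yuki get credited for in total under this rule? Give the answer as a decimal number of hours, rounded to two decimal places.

22.75 hours

Tue: in 9:04 AM→9:00 AM, out 1:26 PM→1:30 PM; 4 h 30 min
Wed: in 7:50 AM→7:45 AM, out 5:22 PM→5:15 PM; 9 h 30 min
Thu: in 9:20 AM→9:15 AM, out 7:19 PM→7:15 PM; 10 h 0 min − 75 min = 8 h 45 min
Total credited: 22 h 45 min.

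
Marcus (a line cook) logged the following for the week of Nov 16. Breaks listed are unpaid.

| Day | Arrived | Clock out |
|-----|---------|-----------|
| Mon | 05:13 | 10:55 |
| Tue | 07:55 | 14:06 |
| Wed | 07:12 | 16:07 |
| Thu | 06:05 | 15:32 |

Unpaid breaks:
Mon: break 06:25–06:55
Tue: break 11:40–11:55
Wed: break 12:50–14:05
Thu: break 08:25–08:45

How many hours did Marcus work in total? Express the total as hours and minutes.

27 h 55 min

Mon: 05:13–10:55 = 5 h 42 min; less 30 min break → 5 h 12 min
Tue: 07:55–14:06 = 6 h 11 min; less 15 min break → 5 h 56 min
Wed: 07:12–16:07 = 8 h 55 min; less 75 min break → 7 h 40 min
Thu: 06:05–15:32 = 9 h 27 min; less 20 min break → 9 h 7 min
Total: 5 h 12 min + 5 h 56 min + 7 h 40 min + 9 h 7 min = 27 h 55 min.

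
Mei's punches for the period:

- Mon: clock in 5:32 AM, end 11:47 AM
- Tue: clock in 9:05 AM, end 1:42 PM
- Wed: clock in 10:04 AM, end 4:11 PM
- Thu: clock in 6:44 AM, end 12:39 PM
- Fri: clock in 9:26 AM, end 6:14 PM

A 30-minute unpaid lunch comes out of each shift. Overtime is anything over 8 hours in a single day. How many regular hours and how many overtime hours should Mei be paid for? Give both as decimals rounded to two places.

Mon: 5:32 AM–11:47 AM = 6 h 15 min; less 30 min break → 5 h 45 min
Tue: 9:05 AM–1:42 PM = 4 h 37 min; less 30 min break → 4 h 7 min
Wed: 10:04 AM–4:11 PM = 6 h 7 min; less 30 min break → 5 h 37 min
Thu: 6:44 AM–12:39 PM = 5 h 55 min; less 30 min break → 5 h 25 min
Fri: 9:26 AM–6:14 PM = 8 h 48 min; less 30 min break → 8 h 18 min
Mon reg 5 h 45 min / OT 0 h 0 min; Tue reg 4 h 7 min / OT 0 h 0 min; Wed reg 5 h 37 min / OT 0 h 0 min; Thu reg 5 h 25 min / OT 0 h 0 min; Fri reg 8 h 0 min / OT 0 h 18 min.
Totals: regular 28 h 54 min, overtime 0 h 18 min.

Regular 28.90 hours, overtime 0.30 hours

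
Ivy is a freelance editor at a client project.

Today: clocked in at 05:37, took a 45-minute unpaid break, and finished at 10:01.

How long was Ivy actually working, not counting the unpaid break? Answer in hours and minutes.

3 h 39 min

Today: 05:37–10:01 = 4 h 24 min; less 45 min break → 3 h 39 min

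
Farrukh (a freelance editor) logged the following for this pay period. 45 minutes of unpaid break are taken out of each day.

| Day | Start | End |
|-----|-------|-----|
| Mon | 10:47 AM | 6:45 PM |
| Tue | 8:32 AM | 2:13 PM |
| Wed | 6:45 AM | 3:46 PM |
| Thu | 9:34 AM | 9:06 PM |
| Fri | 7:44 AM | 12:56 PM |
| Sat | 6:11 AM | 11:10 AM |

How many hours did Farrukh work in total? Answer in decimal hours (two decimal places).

39.88 hours

Mon: 10:47 AM–6:45 PM = 7 h 58 min; less 45 min break → 7 h 13 min
Tue: 8:32 AM–2:13 PM = 5 h 41 min; less 45 min break → 4 h 56 min
Wed: 6:45 AM–3:46 PM = 9 h 1 min; less 45 min break → 8 h 16 min
Thu: 9:34 AM–9:06 PM = 11 h 32 min; less 45 min break → 10 h 47 min
Fri: 7:44 AM–12:56 PM = 5 h 12 min; less 45 min break → 4 h 27 min
Sat: 6:11 AM–11:10 AM = 4 h 59 min; less 45 min break → 4 h 14 min
Total: 7 h 13 min + 4 h 56 min + 8 h 16 min + 10 h 47 min + 4 h 27 min + 4 h 14 min = 39 h 53 min.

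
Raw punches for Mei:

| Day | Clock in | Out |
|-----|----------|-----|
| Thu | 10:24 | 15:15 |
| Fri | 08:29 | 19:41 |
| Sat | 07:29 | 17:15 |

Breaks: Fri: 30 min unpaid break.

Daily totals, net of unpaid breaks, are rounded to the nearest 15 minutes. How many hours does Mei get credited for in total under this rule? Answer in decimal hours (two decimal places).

25.25 hours

Thu: 10:24–15:15 = 4 h 51 min → rounds to 4 h 45 min
Fri: 08:29–19:41 = 11 h 12 min − 30 min = 10 h 42 min → rounds to 10 h 45 min
Sat: 07:29–17:15 = 9 h 46 min → rounds to 9 h 45 min
Total credited: 25 h 15 min.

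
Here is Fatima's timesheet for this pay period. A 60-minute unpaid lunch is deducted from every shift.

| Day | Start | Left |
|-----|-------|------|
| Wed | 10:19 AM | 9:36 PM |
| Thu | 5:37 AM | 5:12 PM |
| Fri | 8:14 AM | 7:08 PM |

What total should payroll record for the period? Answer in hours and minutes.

30 h 46 min

Wed: 10:19 AM–9:36 PM = 11 h 17 min; less 60 min break → 10 h 17 min
Thu: 5:37 AM–5:12 PM = 11 h 35 min; less 60 min break → 10 h 35 min
Fri: 8:14 AM–7:08 PM = 10 h 54 min; less 60 min break → 9 h 54 min
Total: 10 h 17 min + 10 h 35 min + 9 h 54 min = 30 h 46 min.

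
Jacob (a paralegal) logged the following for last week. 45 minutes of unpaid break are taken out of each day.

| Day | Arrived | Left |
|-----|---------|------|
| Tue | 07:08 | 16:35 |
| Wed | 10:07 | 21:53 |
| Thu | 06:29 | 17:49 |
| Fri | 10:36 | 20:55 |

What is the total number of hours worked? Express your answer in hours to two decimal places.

Tue: 07:08–16:35 = 9 h 27 min; less 45 min break → 8 h 42 min
Wed: 10:07–21:53 = 11 h 46 min; less 45 min break → 11 h 1 min
Thu: 06:29–17:49 = 11 h 20 min; less 45 min break → 10 h 35 min
Fri: 10:36–20:55 = 10 h 19 min; less 45 min break → 9 h 34 min
Total: 8 h 42 min + 11 h 1 min + 10 h 35 min + 9 h 34 min = 39 h 52 min.

39.87 hours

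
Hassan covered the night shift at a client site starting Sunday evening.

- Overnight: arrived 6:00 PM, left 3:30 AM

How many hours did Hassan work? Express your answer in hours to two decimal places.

Overnight: 6:00 PM → midnight = 6 h 0 min; midnight → 3:30 AM = 3 h 30 min; span 9 h 30 min

9.50 hours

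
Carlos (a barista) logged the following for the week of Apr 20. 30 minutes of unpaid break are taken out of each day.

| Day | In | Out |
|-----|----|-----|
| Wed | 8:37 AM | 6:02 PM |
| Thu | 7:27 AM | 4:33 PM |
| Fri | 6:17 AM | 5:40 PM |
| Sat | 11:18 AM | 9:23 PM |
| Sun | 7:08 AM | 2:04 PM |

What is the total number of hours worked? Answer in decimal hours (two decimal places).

Wed: 8:37 AM–6:02 PM = 9 h 25 min; less 30 min break → 8 h 55 min
Thu: 7:27 AM–4:33 PM = 9 h 6 min; less 30 min break → 8 h 36 min
Fri: 6:17 AM–5:40 PM = 11 h 23 min; less 30 min break → 10 h 53 min
Sat: 11:18 AM–9:23 PM = 10 h 5 min; less 30 min break → 9 h 35 min
Sun: 7:08 AM–2:04 PM = 6 h 56 min; less 30 min break → 6 h 26 min
Total: 8 h 55 min + 8 h 36 min + 10 h 53 min + 9 h 35 min + 6 h 26 min = 44 h 25 min.

44.42 hours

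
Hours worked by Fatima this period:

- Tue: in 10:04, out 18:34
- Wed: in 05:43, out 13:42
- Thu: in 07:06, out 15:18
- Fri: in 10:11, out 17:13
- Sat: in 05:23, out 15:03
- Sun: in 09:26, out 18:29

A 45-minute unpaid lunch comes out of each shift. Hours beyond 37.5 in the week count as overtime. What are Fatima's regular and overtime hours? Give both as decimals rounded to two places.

Regular 37.50 hours, overtime 8.43 hours

Tue: 10:04–18:34 = 8 h 30 min; less 45 min break → 7 h 45 min
Wed: 05:43–13:42 = 7 h 59 min; less 45 min break → 7 h 14 min
Thu: 07:06–15:18 = 8 h 12 min; less 45 min break → 7 h 27 min
Fri: 10:11–17:13 = 7 h 2 min; less 45 min break → 6 h 17 min
Sat: 05:23–15:03 = 9 h 40 min; less 45 min break → 8 h 55 min
Sun: 09:26–18:29 = 9 h 3 min; less 45 min break → 8 h 18 min
Total worked: 45 h 56 min = 45.93 h.
Threshold 37.5 h → overtime 8 h 26 min, regular 37 h 30 min.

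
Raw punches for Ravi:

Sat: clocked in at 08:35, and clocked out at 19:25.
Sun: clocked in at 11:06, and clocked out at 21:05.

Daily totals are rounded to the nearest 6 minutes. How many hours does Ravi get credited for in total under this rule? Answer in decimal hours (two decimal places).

20.80 hours

Sat: 08:35–19:25 = 10 h 50 min → rounds to 10 h 48 min
Sun: 11:06–21:05 = 9 h 59 min → rounds to 10 h 0 min
Total credited: 20 h 48 min.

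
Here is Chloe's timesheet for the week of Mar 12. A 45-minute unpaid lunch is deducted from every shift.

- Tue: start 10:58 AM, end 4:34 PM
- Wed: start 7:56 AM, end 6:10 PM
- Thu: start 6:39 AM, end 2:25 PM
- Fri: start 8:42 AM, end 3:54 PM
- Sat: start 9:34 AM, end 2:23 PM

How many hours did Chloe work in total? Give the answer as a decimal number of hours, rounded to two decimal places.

31.87 hours

Tue: 10:58 AM–4:34 PM = 5 h 36 min; less 45 min break → 4 h 51 min
Wed: 7:56 AM–6:10 PM = 10 h 14 min; less 45 min break → 9 h 29 min
Thu: 6:39 AM–2:25 PM = 7 h 46 min; less 45 min break → 7 h 1 min
Fri: 8:42 AM–3:54 PM = 7 h 12 min; less 45 min break → 6 h 27 min
Sat: 9:34 AM–2:23 PM = 4 h 49 min; less 45 min break → 4 h 4 min
Total: 4 h 51 min + 9 h 29 min + 7 h 1 min + 6 h 27 min + 4 h 4 min = 31 h 52 min.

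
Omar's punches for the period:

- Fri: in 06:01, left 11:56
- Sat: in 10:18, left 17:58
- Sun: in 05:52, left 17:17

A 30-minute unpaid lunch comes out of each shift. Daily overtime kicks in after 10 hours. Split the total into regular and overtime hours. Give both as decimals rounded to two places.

Fri: 06:01–11:56 = 5 h 55 min; less 30 min break → 5 h 25 min
Sat: 10:18–17:58 = 7 h 40 min; less 30 min break → 7 h 10 min
Sun: 05:52–17:17 = 11 h 25 min; less 30 min break → 10 h 55 min
Fri reg 5 h 25 min / OT 0 h 0 min; Sat reg 7 h 10 min / OT 0 h 0 min; Sun reg 10 h 0 min / OT 0 h 55 min.
Totals: regular 22 h 35 min, overtime 0 h 55 min.

Regular 22.58 hours, overtime 0.92 hours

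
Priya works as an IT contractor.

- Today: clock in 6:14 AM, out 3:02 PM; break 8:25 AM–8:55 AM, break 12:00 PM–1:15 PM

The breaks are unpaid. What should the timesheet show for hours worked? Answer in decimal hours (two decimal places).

7.05 hours

Today: 6:14 AM–3:02 PM = 8 h 48 min; less 105 min break → 7 h 3 min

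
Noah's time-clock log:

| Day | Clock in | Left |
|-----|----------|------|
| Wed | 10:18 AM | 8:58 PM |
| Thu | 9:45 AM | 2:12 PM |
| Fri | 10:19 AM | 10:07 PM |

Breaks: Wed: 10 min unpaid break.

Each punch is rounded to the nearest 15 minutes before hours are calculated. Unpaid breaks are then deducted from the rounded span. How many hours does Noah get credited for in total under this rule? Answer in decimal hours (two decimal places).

26.83 hours

Wed: in 10:18 AM→10:15 AM, out 8:58 PM→9:00 PM; 10 h 45 min − 10 min = 10 h 35 min
Thu: in 9:45 AM→9:45 AM, out 2:12 PM→2:15 PM; 4 h 30 min
Fri: in 10:19 AM→10:15 AM, out 10:07 PM→10:00 PM; 11 h 45 min
Total credited: 26 h 50 min.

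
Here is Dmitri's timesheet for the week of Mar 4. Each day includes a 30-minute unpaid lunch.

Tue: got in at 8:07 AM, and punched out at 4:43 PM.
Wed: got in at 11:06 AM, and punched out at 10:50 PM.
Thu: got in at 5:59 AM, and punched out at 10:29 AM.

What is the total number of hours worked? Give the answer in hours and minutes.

23 h 20 min

Tue: 8:07 AM–4:43 PM = 8 h 36 min; less 30 min break → 8 h 6 min
Wed: 11:06 AM–10:50 PM = 11 h 44 min; less 30 min break → 11 h 14 min
Thu: 5:59 AM–10:29 AM = 4 h 30 min; less 30 min break → 4 h 0 min
Total: 8 h 6 min + 11 h 14 min + 4 h 0 min = 23 h 20 min.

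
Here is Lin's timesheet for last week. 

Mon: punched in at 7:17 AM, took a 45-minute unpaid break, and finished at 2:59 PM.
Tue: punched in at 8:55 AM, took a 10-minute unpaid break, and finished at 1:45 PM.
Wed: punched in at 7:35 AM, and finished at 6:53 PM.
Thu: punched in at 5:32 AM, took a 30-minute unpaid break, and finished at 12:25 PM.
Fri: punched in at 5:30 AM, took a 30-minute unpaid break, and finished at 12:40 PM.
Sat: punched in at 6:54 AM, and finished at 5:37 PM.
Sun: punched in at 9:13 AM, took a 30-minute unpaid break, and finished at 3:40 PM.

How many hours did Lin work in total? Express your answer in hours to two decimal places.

52.63 hours

Mon: 7:17 AM–2:59 PM = 7 h 42 min; less 45 min break → 6 h 57 min
Tue: 8:55 AM–1:45 PM = 4 h 50 min; less 10 min break → 4 h 40 min
Wed: 7:35 AM–6:53 PM = 11 h 18 min
Thu: 5:32 AM–12:25 PM = 6 h 53 min; less 30 min break → 6 h 23 min
Fri: 5:30 AM–12:40 PM = 7 h 10 min; less 30 min break → 6 h 40 min
Sat: 6:54 AM–5:37 PM = 10 h 43 min
Sun: 9:13 AM–3:40 PM = 6 h 27 min; less 30 min break → 5 h 57 min
Total: 6 h 57 min + 4 h 40 min + 11 h 18 min + 6 h 23 min + 6 h 40 min + 10 h 43 min + 5 h 57 min = 52 h 38 min.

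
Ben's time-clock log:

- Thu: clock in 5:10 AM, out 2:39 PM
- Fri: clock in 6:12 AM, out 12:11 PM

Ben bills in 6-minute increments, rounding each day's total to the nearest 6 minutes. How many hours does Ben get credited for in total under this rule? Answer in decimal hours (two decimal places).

Thu: 5:10 AM–2:39 PM = 9 h 29 min → rounds to 9 h 30 min
Fri: 6:12 AM–12:11 PM = 5 h 59 min → rounds to 6 h 0 min
Total credited: 15 h 30 min.

15.50 hours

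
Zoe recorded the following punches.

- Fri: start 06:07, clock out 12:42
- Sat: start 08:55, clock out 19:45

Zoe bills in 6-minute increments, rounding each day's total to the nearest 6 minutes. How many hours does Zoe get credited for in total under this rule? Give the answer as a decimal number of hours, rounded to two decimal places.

Fri: 06:07–12:42 = 6 h 35 min → rounds to 6 h 36 min
Sat: 08:55–19:45 = 10 h 50 min → rounds to 10 h 48 min
Total credited: 17 h 24 min.

17.40 hours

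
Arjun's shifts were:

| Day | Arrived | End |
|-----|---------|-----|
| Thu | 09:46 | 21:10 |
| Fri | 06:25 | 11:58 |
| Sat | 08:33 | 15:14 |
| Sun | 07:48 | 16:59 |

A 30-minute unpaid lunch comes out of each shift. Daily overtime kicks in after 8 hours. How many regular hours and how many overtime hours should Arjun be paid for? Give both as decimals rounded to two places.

Thu: 09:46–21:10 = 11 h 24 min; less 30 min break → 10 h 54 min
Fri: 06:25–11:58 = 5 h 33 min; less 30 min break → 5 h 3 min
Sat: 08:33–15:14 = 6 h 41 min; less 30 min break → 6 h 11 min
Sun: 07:48–16:59 = 9 h 11 min; less 30 min break → 8 h 41 min
Thu reg 8 h 0 min / OT 2 h 54 min; Fri reg 5 h 3 min / OT 0 h 0 min; Sat reg 6 h 11 min / OT 0 h 0 min; Sun reg 8 h 0 min / OT 0 h 41 min.
Totals: regular 27 h 14 min, overtime 3 h 35 min.

Regular 27.23 hours, overtime 3.58 hours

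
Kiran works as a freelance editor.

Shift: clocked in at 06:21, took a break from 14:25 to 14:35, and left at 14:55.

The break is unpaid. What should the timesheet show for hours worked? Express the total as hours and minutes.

Shift: 06:21–14:55 = 8 h 34 min; less 10 min break → 8 h 24 min

8 h 24 min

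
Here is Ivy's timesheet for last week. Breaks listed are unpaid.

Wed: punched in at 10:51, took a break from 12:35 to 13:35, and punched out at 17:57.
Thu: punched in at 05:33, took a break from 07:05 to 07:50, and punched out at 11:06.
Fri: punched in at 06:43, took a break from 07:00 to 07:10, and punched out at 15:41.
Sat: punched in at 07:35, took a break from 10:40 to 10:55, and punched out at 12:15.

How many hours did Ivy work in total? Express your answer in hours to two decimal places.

Wed: 10:51–17:57 = 7 h 6 min; less 60 min break → 6 h 6 min
Thu: 05:33–11:06 = 5 h 33 min; less 45 min break → 4 h 48 min
Fri: 06:43–15:41 = 8 h 58 min; less 10 min break → 8 h 48 min
Sat: 07:35–12:15 = 4 h 40 min; less 15 min break → 4 h 25 min
Total: 6 h 6 min + 4 h 48 min + 8 h 48 min + 4 h 25 min = 24 h 7 min.

24.12 hours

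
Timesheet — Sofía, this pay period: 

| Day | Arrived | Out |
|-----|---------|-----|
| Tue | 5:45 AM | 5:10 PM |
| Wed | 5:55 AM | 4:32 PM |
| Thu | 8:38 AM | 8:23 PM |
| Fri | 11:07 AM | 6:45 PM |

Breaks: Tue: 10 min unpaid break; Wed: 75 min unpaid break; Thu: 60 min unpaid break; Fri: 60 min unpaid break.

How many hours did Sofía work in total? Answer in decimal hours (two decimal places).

38.00 hours

Tue: 5:45 AM–5:10 PM = 11 h 25 min; less 10 min break → 11 h 15 min
Wed: 5:55 AM–4:32 PM = 10 h 37 min; less 75 min break → 9 h 22 min
Thu: 8:38 AM–8:23 PM = 11 h 45 min; less 60 min break → 10 h 45 min
Fri: 11:07 AM–6:45 PM = 7 h 38 min; less 60 min break → 6 h 38 min
Total: 11 h 15 min + 9 h 22 min + 10 h 45 min + 6 h 38 min = 38 h 0 min.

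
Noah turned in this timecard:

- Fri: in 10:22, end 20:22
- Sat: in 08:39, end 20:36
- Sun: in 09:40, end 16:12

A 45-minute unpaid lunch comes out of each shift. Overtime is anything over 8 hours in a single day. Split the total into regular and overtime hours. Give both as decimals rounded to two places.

Regular 21.78 hours, overtime 4.45 hours

Fri: 10:22–20:22 = 10 h 0 min; less 45 min break → 9 h 15 min
Sat: 08:39–20:36 = 11 h 57 min; less 45 min break → 11 h 12 min
Sun: 09:40–16:12 = 6 h 32 min; less 45 min break → 5 h 47 min
Fri reg 8 h 0 min / OT 1 h 15 min; Sat reg 8 h 0 min / OT 3 h 12 min; Sun reg 5 h 47 min / OT 0 h 0 min.
Totals: regular 21 h 47 min, overtime 4 h 27 min.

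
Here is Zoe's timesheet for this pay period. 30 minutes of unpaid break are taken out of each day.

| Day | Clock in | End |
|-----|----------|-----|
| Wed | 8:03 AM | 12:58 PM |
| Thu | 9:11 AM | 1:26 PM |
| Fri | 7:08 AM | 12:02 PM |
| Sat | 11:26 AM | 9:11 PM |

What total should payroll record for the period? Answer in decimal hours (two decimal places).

Wed: 8:03 AM–12:58 PM = 4 h 55 min; less 30 min break → 4 h 25 min
Thu: 9:11 AM–1:26 PM = 4 h 15 min; less 30 min break → 3 h 45 min
Fri: 7:08 AM–12:02 PM = 4 h 54 min; less 30 min break → 4 h 24 min
Sat: 11:26 AM–9:11 PM = 9 h 45 min; less 30 min break → 9 h 15 min
Total: 4 h 25 min + 3 h 45 min + 4 h 24 min + 9 h 15 min = 21 h 49 min.

21.82 hours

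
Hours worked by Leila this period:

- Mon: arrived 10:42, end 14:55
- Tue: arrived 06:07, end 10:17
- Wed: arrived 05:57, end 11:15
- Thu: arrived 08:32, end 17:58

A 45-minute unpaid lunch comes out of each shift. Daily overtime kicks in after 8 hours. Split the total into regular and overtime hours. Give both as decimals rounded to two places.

Mon: 10:42–14:55 = 4 h 13 min; less 45 min break → 3 h 28 min
Tue: 06:07–10:17 = 4 h 10 min; less 45 min break → 3 h 25 min
Wed: 05:57–11:15 = 5 h 18 min; less 45 min break → 4 h 33 min
Thu: 08:32–17:58 = 9 h 26 min; less 45 min break → 8 h 41 min
Mon reg 3 h 28 min / OT 0 h 0 min; Tue reg 3 h 25 min / OT 0 h 0 min; Wed reg 4 h 33 min / OT 0 h 0 min; Thu reg 8 h 0 min / OT 0 h 41 min.
Totals: regular 19 h 26 min, overtime 0 h 41 min.

Regular 19.43 hours, overtime 0.68 hours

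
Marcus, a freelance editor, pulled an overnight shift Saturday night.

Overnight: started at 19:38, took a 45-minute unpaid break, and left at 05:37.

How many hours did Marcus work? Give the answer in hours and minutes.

9 h 14 min

Overnight: 19:38 → midnight = 4 h 22 min; midnight → 05:37 = 5 h 37 min; span 9 h 59 min; less 45 min break → 9 h 14 min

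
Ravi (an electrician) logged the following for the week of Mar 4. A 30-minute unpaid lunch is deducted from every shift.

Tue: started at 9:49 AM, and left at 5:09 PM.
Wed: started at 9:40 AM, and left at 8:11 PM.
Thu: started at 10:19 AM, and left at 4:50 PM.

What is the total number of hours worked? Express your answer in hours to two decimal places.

Tue: 9:49 AM–5:09 PM = 7 h 20 min; less 30 min break → 6 h 50 min
Wed: 9:40 AM–8:11 PM = 10 h 31 min; less 30 min break → 10 h 1 min
Thu: 10:19 AM–4:50 PM = 6 h 31 min; less 30 min break → 6 h 1 min
Total: 6 h 50 min + 10 h 1 min + 6 h 1 min = 22 h 52 min.

22.87 hours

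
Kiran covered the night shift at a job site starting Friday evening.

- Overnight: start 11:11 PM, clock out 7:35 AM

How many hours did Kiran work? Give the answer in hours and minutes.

8 h 24 min

Overnight: 11:11 PM → midnight = 0 h 49 min; midnight → 7:35 AM = 7 h 35 min; span 8 h 24 min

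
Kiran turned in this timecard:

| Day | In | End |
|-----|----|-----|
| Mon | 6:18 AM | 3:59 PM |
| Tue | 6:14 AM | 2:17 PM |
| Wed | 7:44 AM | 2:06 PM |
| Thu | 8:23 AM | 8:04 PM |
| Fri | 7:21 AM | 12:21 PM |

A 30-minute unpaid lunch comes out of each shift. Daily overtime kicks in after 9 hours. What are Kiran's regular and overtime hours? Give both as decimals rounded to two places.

Regular 35.92 hours, overtime 2.37 hours

Mon: 6:18 AM–3:59 PM = 9 h 41 min; less 30 min break → 9 h 11 min
Tue: 6:14 AM–2:17 PM = 8 h 3 min; less 30 min break → 7 h 33 min
Wed: 7:44 AM–2:06 PM = 6 h 22 min; less 30 min break → 5 h 52 min
Thu: 8:23 AM–8:04 PM = 11 h 41 min; less 30 min break → 11 h 11 min
Fri: 7:21 AM–12:21 PM = 5 h 0 min; less 30 min break → 4 h 30 min
Mon reg 9 h 0 min / OT 0 h 11 min; Tue reg 7 h 33 min / OT 0 h 0 min; Wed reg 5 h 52 min / OT 0 h 0 min; Thu reg 9 h 0 min / OT 2 h 11 min; Fri reg 4 h 30 min / OT 0 h 0 min.
Totals: regular 35 h 55 min, overtime 2 h 22 min.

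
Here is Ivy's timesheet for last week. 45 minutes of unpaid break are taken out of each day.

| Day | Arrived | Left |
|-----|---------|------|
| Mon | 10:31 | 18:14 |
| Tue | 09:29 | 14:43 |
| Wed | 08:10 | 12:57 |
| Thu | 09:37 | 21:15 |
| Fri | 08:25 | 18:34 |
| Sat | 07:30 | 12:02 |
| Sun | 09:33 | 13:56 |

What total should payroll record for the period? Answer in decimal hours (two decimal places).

Mon: 10:31–18:14 = 7 h 43 min; less 45 min break → 6 h 58 min
Tue: 09:29–14:43 = 5 h 14 min; less 45 min break → 4 h 29 min
Wed: 08:10–12:57 = 4 h 47 min; less 45 min break → 4 h 2 min
Thu: 09:37–21:15 = 11 h 38 min; less 45 min break → 10 h 53 min
Fri: 08:25–18:34 = 10 h 9 min; less 45 min break → 9 h 24 min
Sat: 07:30–12:02 = 4 h 32 min; less 45 min break → 3 h 47 min
Sun: 09:33–13:56 = 4 h 23 min; less 45 min break → 3 h 38 min
Total: 6 h 58 min + 4 h 29 min + 4 h 2 min + 10 h 53 min + 9 h 24 min + 3 h 47 min + 3 h 38 min = 43 h 11 min.

43.18 hours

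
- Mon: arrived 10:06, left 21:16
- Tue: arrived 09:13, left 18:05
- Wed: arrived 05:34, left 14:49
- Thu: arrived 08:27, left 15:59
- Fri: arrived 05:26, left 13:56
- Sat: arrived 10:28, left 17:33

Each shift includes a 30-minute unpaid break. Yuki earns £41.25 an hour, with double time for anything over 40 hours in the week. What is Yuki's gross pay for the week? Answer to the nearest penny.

Mon: 10:06–21:16 = 11 h 10 min; less 30 min break → 10 h 40 min
Tue: 09:13–18:05 = 8 h 52 min; less 30 min break → 8 h 22 min
Wed: 05:34–14:49 = 9 h 15 min; less 30 min break → 8 h 45 min
Thu: 08:27–15:59 = 7 h 32 min; less 30 min break → 7 h 2 min
Fri: 05:26–13:56 = 8 h 30 min; less 30 min break → 8 h 0 min
Sat: 10:28–17:33 = 7 h 5 min; less 30 min break → 6 h 35 min
Total worked: 49 h 24 min = 2964 min.
Regular 40 h 0 min = 2400 min at £41.25/h; overtime 9 h 24 min = 564 min at £82.50/h.
Pay = (2400 × £41.25 + 564 × £82.50) ÷ 60 = £2425.50.

£2425.50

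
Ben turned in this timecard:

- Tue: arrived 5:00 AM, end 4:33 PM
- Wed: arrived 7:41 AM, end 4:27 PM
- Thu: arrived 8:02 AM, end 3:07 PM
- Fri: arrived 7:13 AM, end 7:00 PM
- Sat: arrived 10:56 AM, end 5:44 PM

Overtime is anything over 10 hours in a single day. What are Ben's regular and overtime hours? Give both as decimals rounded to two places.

Tue: 5:00 AM–4:33 PM = 11 h 33 min
Wed: 7:41 AM–4:27 PM = 8 h 46 min
Thu: 8:02 AM–3:07 PM = 7 h 5 min
Fri: 7:13 AM–7:00 PM = 11 h 47 min
Sat: 10:56 AM–5:44 PM = 6 h 48 min
Tue reg 10 h 0 min / OT 1 h 33 min; Wed reg 8 h 46 min / OT 0 h 0 min; Thu reg 7 h 5 min / OT 0 h 0 min; Fri reg 10 h 0 min / OT 1 h 47 min; Sat reg 6 h 48 min / OT 0 h 0 min.
Totals: regular 42 h 39 min, overtime 3 h 20 min.

Regular 42.65 hours, overtime 3.33 hours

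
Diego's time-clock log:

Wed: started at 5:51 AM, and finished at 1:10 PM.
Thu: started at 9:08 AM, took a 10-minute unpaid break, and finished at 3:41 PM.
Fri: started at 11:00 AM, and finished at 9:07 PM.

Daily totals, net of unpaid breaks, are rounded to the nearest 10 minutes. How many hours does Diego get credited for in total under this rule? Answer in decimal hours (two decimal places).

Wed: 5:51 AM–1:10 PM = 7 h 19 min → rounds to 7 h 20 min
Thu: 9:08 AM–3:41 PM = 6 h 33 min − 10 min = 6 h 23 min → rounds to 6 h 20 min
Fri: 11:00 AM–9:07 PM = 10 h 7 min → rounds to 10 h 10 min
Total credited: 23 h 50 min.

23.83 hours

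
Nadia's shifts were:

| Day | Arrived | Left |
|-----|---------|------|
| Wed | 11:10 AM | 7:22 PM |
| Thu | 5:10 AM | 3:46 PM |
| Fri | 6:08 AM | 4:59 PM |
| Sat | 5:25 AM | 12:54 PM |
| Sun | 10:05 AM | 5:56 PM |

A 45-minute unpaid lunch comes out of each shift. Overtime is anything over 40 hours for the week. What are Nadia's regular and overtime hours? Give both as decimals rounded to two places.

Wed: 11:10 AM–7:22 PM = 8 h 12 min; less 45 min break → 7 h 27 min
Thu: 5:10 AM–3:46 PM = 10 h 36 min; less 45 min break → 9 h 51 min
Fri: 6:08 AM–4:59 PM = 10 h 51 min; less 45 min break → 10 h 6 min
Sat: 5:25 AM–12:54 PM = 7 h 29 min; less 45 min break → 6 h 44 min
Sun: 10:05 AM–5:56 PM = 7 h 51 min; less 45 min break → 7 h 6 min
Total worked: 41 h 14 min = 41.23 h.
Threshold 40 h → overtime 1 h 14 min, regular 40 h 0 min.

Regular 40.00 hours, overtime 1.23 hours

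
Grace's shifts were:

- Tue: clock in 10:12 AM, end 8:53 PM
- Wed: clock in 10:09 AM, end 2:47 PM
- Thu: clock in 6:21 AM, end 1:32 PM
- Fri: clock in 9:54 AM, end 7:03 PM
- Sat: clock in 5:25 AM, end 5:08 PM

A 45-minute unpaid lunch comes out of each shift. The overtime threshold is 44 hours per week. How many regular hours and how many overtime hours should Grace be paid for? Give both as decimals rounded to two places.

Regular 39.62 hours, overtime 0.00 hours

Tue: 10:12 AM–8:53 PM = 10 h 41 min; less 45 min break → 9 h 56 min
Wed: 10:09 AM–2:47 PM = 4 h 38 min; less 45 min break → 3 h 53 min
Thu: 6:21 AM–1:32 PM = 7 h 11 min; less 45 min break → 6 h 26 min
Fri: 9:54 AM–7:03 PM = 9 h 9 min; less 45 min break → 8 h 24 min
Sat: 5:25 AM–5:08 PM = 11 h 43 min; less 45 min break → 10 h 58 min
Total worked: 39 h 37 min = 39.62 h.
Threshold 44 h → overtime 0 h 0 min, regular 39 h 37 min.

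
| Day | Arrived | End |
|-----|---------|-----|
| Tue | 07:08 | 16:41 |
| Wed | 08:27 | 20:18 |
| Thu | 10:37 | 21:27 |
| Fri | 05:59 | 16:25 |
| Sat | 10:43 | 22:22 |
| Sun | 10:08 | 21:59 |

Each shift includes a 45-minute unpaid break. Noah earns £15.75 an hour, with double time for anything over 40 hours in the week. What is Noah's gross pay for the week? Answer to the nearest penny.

£1312.50

Tue: 07:08–16:41 = 9 h 33 min; less 45 min break → 8 h 48 min
Wed: 08:27–20:18 = 11 h 51 min; less 45 min break → 11 h 6 min
Thu: 10:37–21:27 = 10 h 50 min; less 45 min break → 10 h 5 min
Fri: 05:59–16:25 = 10 h 26 min; less 45 min break → 9 h 41 min
Sat: 10:43–22:22 = 11 h 39 min; less 45 min break → 10 h 54 min
Sun: 10:08–21:59 = 11 h 51 min; less 45 min break → 11 h 6 min
Total worked: 61 h 40 min = 3700 min.
Regular 40 h 0 min = 2400 min at £15.75/h; overtime 21 h 40 min = 1300 min at £31.50/h.
Pay = (2400 × £15.75 + 1300 × £31.50) ÷ 60 = £1312.50.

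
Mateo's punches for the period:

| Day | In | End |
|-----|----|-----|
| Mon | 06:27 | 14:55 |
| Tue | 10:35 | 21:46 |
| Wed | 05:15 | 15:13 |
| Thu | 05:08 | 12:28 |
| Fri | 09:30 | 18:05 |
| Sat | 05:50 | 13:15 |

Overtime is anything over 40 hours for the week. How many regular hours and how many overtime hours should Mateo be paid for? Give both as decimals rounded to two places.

Regular 40.00 hours, overtime 12.95 hours

Mon: 06:27–14:55 = 8 h 28 min
Tue: 10:35–21:46 = 11 h 11 min
Wed: 05:15–15:13 = 9 h 58 min
Thu: 05:08–12:28 = 7 h 20 min
Fri: 09:30–18:05 = 8 h 35 min
Sat: 05:50–13:15 = 7 h 25 min
Total worked: 52 h 57 min = 52.95 h.
Threshold 40 h → overtime 12 h 57 min, regular 40 h 0 min.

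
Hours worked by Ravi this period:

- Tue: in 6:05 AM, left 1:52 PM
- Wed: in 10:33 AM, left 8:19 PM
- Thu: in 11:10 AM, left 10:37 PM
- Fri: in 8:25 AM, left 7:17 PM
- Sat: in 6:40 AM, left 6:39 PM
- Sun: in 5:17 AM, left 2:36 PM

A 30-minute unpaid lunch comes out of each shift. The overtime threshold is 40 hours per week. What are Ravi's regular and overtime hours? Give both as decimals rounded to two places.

Regular 40.00 hours, overtime 18.17 hours

Tue: 6:05 AM–1:52 PM = 7 h 47 min; less 30 min break → 7 h 17 min
Wed: 10:33 AM–8:19 PM = 9 h 46 min; less 30 min break → 9 h 16 min
Thu: 11:10 AM–10:37 PM = 11 h 27 min; less 30 min break → 10 h 57 min
Fri: 8:25 AM–7:17 PM = 10 h 52 min; less 30 min break → 10 h 22 min
Sat: 6:40 AM–6:39 PM = 11 h 59 min; less 30 min break → 11 h 29 min
Sun: 5:17 AM–2:36 PM = 9 h 19 min; less 30 min break → 8 h 49 min
Total worked: 58 h 10 min = 58.17 h.
Threshold 40 h → overtime 18 h 10 min, regular 40 h 0 min.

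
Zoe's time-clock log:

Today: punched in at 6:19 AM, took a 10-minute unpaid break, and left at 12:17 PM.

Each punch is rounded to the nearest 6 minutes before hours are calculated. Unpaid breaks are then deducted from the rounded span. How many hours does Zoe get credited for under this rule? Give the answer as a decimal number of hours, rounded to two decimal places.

5.83 hours

Today: in 6:19 AM→6:18 AM, out 12:17 PM→12:18 PM; 6 h 0 min − 10 min = 5 h 50 min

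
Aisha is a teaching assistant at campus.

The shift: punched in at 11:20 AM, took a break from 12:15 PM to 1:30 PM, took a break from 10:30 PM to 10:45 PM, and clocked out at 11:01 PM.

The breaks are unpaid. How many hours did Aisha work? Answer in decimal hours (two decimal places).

The shift: 11:20 AM–11:01 PM = 11 h 41 min; less 90 min break → 10 h 11 min

10.18 hours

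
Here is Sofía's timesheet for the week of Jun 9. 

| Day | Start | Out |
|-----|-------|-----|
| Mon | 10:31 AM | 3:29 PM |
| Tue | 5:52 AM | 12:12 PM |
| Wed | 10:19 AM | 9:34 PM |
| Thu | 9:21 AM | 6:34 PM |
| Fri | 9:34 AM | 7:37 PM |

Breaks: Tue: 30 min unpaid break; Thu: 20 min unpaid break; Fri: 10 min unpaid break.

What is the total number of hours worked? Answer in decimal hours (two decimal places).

40.82 hours

Mon: 10:31 AM–3:29 PM = 4 h 58 min
Tue: 5:52 AM–12:12 PM = 6 h 20 min; less 30 min break → 5 h 50 min
Wed: 10:19 AM–9:34 PM = 11 h 15 min
Thu: 9:21 AM–6:34 PM = 9 h 13 min; less 20 min break → 8 h 53 min
Fri: 9:34 AM–7:37 PM = 10 h 3 min; less 10 min break → 9 h 53 min
Total: 4 h 58 min + 5 h 50 min + 11 h 15 min + 8 h 53 min + 9 h 53 min = 40 h 49 min.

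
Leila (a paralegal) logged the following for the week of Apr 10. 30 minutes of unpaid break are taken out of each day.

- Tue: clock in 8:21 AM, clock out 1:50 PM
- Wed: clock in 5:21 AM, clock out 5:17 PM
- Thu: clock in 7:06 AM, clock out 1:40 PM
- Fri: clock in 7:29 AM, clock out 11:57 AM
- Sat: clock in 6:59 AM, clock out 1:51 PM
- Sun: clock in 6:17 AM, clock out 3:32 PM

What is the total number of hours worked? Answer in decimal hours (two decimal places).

Tue: 8:21 AM–1:50 PM = 5 h 29 min; less 30 min break → 4 h 59 min
Wed: 5:21 AM–5:17 PM = 11 h 56 min; less 30 min break → 11 h 26 min
Thu: 7:06 AM–1:40 PM = 6 h 34 min; less 30 min break → 6 h 4 min
Fri: 7:29 AM–11:57 AM = 4 h 28 min; less 30 min break → 3 h 58 min
Sat: 6:59 AM–1:51 PM = 6 h 52 min; less 30 min break → 6 h 22 min
Sun: 6:17 AM–3:32 PM = 9 h 15 min; less 30 min break → 8 h 45 min
Total: 4 h 59 min + 11 h 26 min + 6 h 4 min + 3 h 58 min + 6 h 22 min + 8 h 45 min = 41 h 34 min.

41.57 hours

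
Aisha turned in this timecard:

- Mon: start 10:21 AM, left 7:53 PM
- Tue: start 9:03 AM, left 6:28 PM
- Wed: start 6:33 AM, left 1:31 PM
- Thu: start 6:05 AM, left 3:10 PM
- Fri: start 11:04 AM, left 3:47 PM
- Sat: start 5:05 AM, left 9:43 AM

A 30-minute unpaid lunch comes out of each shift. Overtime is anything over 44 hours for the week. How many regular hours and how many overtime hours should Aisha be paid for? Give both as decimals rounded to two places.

Mon: 10:21 AM–7:53 PM = 9 h 32 min; less 30 min break → 9 h 2 min
Tue: 9:03 AM–6:28 PM = 9 h 25 min; less 30 min break → 8 h 55 min
Wed: 6:33 AM–1:31 PM = 6 h 58 min; less 30 min break → 6 h 28 min
Thu: 6:05 AM–3:10 PM = 9 h 5 min; less 30 min break → 8 h 35 min
Fri: 11:04 AM–3:47 PM = 4 h 43 min; less 30 min break → 4 h 13 min
Sat: 5:05 AM–9:43 AM = 4 h 38 min; less 30 min break → 4 h 8 min
Total worked: 41 h 21 min = 41.35 h.
Threshold 44 h → overtime 0 h 0 min, regular 41 h 21 min.

Regular 41.35 hours, overtime 0.00 hours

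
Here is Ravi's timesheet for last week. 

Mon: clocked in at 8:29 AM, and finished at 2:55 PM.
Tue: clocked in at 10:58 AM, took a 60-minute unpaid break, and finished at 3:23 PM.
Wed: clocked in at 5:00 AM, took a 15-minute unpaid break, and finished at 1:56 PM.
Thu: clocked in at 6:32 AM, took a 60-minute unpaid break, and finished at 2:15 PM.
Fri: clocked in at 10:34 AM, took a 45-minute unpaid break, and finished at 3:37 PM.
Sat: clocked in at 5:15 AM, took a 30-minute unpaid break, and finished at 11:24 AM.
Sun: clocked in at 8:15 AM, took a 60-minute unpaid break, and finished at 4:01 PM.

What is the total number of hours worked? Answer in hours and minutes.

41 h 58 min

Mon: 8:29 AM–2:55 PM = 6 h 26 min
Tue: 10:58 AM–3:23 PM = 4 h 25 min; less 60 min break → 3 h 25 min
Wed: 5:00 AM–1:56 PM = 8 h 56 min; less 15 min break → 8 h 41 min
Thu: 6:32 AM–2:15 PM = 7 h 43 min; less 60 min break → 6 h 43 min
Fri: 10:34 AM–3:37 PM = 5 h 3 min; less 45 min break → 4 h 18 min
Sat: 5:15 AM–11:24 AM = 6 h 9 min; less 30 min break → 5 h 39 min
Sun: 8:15 AM–4:01 PM = 7 h 46 min; less 60 min break → 6 h 46 min
Total: 6 h 26 min + 3 h 25 min + 8 h 41 min + 6 h 43 min + 4 h 18 min + 5 h 39 min + 6 h 46 min = 41 h 58 min.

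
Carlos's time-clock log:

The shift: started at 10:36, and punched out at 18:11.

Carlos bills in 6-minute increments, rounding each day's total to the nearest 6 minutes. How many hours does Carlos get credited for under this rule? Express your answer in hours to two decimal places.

The shift: 10:36–18:11 = 7 h 35 min → rounds to 7 h 36 min

7.60 hours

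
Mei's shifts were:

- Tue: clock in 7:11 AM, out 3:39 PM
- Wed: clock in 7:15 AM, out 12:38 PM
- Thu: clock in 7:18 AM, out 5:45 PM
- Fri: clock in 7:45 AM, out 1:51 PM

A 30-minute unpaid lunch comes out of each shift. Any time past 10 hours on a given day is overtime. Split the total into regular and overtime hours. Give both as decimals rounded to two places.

Tue: 7:11 AM–3:39 PM = 8 h 28 min; less 30 min break → 7 h 58 min
Wed: 7:15 AM–12:38 PM = 5 h 23 min; less 30 min break → 4 h 53 min
Thu: 7:18 AM–5:45 PM = 10 h 27 min; less 30 min break → 9 h 57 min
Fri: 7:45 AM–1:51 PM = 6 h 6 min; less 30 min break → 5 h 36 min
Tue reg 7 h 58 min / OT 0 h 0 min; Wed reg 4 h 53 min / OT 0 h 0 min; Thu reg 9 h 57 min / OT 0 h 0 min; Fri reg 5 h 36 min / OT 0 h 0 min.
Totals: regular 28 h 24 min, overtime 0 h 0 min.

Regular 28.40 hours, overtime 0.00 hours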